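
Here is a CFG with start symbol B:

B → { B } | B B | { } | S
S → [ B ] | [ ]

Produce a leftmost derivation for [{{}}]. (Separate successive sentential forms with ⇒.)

B ⇒ S ⇒ [B] ⇒ [{B}] ⇒ [{{}}]

B ⇒ S   [B → S]
S ⇒ [B]   [S → [ B ]]
[B] ⇒ [{B}]   [B → { B }]
[{B}] ⇒ [{{}}]   [B → { }]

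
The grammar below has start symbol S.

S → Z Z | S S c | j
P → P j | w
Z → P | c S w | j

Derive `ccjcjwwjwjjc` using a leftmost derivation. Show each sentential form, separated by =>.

S=>SSc=>ZZSc=>cSwZSc=>cZZwZSc=>ccSwZwZSc=>ccZZwZwZSc=>ccjZwZwZSc=>ccjcSwwZwZSc=>ccjcjwwZwZSc=>ccjcjwwjwZSc=>ccjcjwwjwjSc=>ccjcjwwjwjjc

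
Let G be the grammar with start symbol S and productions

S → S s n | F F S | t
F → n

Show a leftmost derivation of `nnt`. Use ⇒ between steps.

S ⇒ FFS ⇒ nFS ⇒ nnS ⇒ nnt

S ⇒ FFS   [S → F F S]
FFS ⇒ nFS   [F → n]
nFS ⇒ nnS   [F → n]
nnS ⇒ nnt   [S → t]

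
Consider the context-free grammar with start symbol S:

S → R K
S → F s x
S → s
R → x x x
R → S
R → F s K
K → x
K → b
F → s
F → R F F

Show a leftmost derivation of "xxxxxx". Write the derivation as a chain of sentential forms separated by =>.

S => RK => SK => RKK => SKK => RKKK => xxxKKK => xxxxKK => xxxxxK => xxxxxx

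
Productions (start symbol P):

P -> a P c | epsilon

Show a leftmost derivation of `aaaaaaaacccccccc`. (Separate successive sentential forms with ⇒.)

P ⇒ aPc ⇒ aaPcc ⇒ aaaPccc ⇒ aaaaPcccc ⇒ aaaaaPccccc ⇒ aaaaaaPcccccc ⇒ aaaaaaaPccccccc ⇒ aaaaaaaaPcccccccc ⇒ aaaaaaaacccccccc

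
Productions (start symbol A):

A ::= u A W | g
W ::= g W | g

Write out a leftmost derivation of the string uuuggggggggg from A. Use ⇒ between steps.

A ⇒ uAW ⇒ uuAWW ⇒ uuuAWWW ⇒ uuugWWW ⇒ uuuggWWW ⇒ uuugggWWW ⇒ uuuggggWWW ⇒ uuugggggWWW ⇒ uuuggggggWWW ⇒ uuugggggggWW ⇒ uuuggggggggW ⇒ uuuggggggggg

A ⇒ uAW   [A ::= u A W]
uAW ⇒ uuAWW   [A ::= u A W]
uuAWW ⇒ uuuAWWW   [A ::= u A W]
uuuAWWW ⇒ uuugWWW   [A ::= g]
uuugWWW ⇒ uuuggWWW   [W ::= g W]
uuuggWWW ⇒ uuugggWWW   [W ::= g W]
uuugggWWW ⇒ uuuggggWWW   [W ::= g W]
uuuggggWWW ⇒ uuugggggWWW   [W ::= g W]
uuugggggWWW ⇒ uuuggggggWWW   [W ::= g W]
uuuggggggWWW ⇒ uuugggggggWW   [W ::= g]
uuugggggggWW ⇒ uuuggggggggW   [W ::= g]
uuuggggggggW ⇒ uuuggggggggg   [W ::= g]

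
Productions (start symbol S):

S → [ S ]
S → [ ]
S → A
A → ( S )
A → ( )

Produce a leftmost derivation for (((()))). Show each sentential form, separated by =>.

S => A   [S → A]
A => (S)   [A → ( S )]
(S) => (A)   [S → A]
(A) => ((S))   [A → ( S )]
((S)) => ((A))   [S → A]
((A)) => (((S)))   [A → ( S )]
(((S))) => (((A)))   [S → A]
(((A))) => (((())))   [A → ( )]

S => A => (S) => (A) => ((S)) => ((A)) => (((S))) => (((A))) => (((())))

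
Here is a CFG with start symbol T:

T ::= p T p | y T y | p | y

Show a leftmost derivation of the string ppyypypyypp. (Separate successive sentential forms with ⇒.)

T ⇒ pTp ⇒ ppTpp ⇒ ppyTypp ⇒ ppyyTyypp ⇒ ppyypTpyypp ⇒ ppyypypyypp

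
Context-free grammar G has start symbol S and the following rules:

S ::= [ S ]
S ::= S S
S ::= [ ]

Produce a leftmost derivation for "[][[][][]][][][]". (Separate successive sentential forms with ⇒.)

S ⇒ SS   [S ::= S S]
SS ⇒ SSS   [S ::= S S]
SSS ⇒ []SS   [S ::= [ ]]
[]SS ⇒ []SSS   [S ::= S S]
[]SSS ⇒ []SSSS   [S ::= S S]
[]SSSS ⇒ [][S]SSS   [S ::= [ S ]]
[][S]SSS ⇒ [][SS]SSS   [S ::= S S]
[][SS]SSS ⇒ [][SSS]SSS   [S ::= S S]
[][SSS]SSS ⇒ [][[]SS]SSS   [S ::= [ ]]
[][[]SS]SSS ⇒ [][[][]S]SSS   [S ::= [ ]]
[][[][]S]SSS ⇒ [][[][][]]SSS   [S ::= [ ]]
[][[][][]]SSS ⇒ [][[][][]][]SS   [S ::= [ ]]
[][[][][]][]SS ⇒ [][[][][]][][]S   [S ::= [ ]]
[][[][][]][][]S ⇒ [][[][][]][][][]   [S ::= [ ]]

S ⇒ SS ⇒ SSS ⇒ []SS ⇒ []SSS ⇒ []SSSS ⇒ [][S]SSS ⇒ [][SS]SSS ⇒ [][SSS]SSS ⇒ [][[]SS]SSS ⇒ [][[][]S]SSS ⇒ [][[][][]]SSS ⇒ [][[][][]][]SS ⇒ [][[][][]][][]S ⇒ [][[][][]][][][]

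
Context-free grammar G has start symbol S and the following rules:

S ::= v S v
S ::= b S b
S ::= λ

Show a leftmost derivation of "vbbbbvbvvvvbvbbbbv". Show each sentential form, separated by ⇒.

S⇒vSv⇒vbSbv⇒vbbSbbv⇒vbbbSbbbv⇒vbbbbSbbbbv⇒vbbbbvSvbbbbv⇒vbbbbvbSbvbbbbv⇒vbbbbvbvSvbvbbbbv⇒vbbbbvbvvSvvbvbbbbv⇒vbbbbvbvvvvbvbbbbv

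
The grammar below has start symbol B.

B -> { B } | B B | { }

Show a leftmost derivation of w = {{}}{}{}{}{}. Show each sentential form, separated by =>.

B => BB   [B -> B B]
BB => BBB   [B -> B B]
BBB => BBBB   [B -> B B]
BBBB => BBBBB   [B -> B B]
BBBBB => {B}BBBB   [B -> { B }]
{B}BBBB => {{}}BBBB   [B -> { }]
{{}}BBBB => {{}}{}BBB   [B -> { }]
{{}}{}BBB => {{}}{}{}BB   [B -> { }]
{{}}{}{}BB => {{}}{}{}{}B   [B -> { }]
{{}}{}{}{}B => {{}}{}{}{}{}   [B -> { }]

B => BB => BBB => BBBB => BBBBB => {B}BBBB => {{}}BBBB => {{}}{}BBB => {{}}{}{}BB => {{}}{}{}{}B => {{}}{}{}{}{}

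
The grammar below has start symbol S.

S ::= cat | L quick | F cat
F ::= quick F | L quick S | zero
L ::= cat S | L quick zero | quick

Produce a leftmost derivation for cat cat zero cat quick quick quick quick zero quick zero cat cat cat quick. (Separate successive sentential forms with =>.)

S => L quick => cat S quick => cat F cat quick => cat L quick S cat quick => cat cat S quick S cat quick => cat cat F cat quick S cat quick => cat cat zero cat quick S cat quick => cat cat zero cat quick F cat cat quick => cat cat zero cat quick quick F cat cat quick => cat cat zero cat quick quick L quick S cat cat quick => cat cat zero cat quick quick L quick zero quick S cat cat quick => cat cat zero cat quick quick quick quick zero quick S cat cat quick => cat cat zero cat quick quick quick quick zero quick F cat cat cat quick => cat cat zero cat quick quick quick quick zero quick zero cat cat cat quick

S => L quick   [S ::= L quick]
L quick => cat S quick   [L ::= cat S]
cat S quick => cat F cat quick   [S ::= F cat]
cat F cat quick => cat L quick S cat quick   [F ::= L quick S]
cat L quick S cat quick => cat cat S quick S cat quick   [L ::= cat S]
cat cat S quick S cat quick => cat cat F cat quick S cat quick   [S ::= F cat]
cat cat F cat quick S cat quick => cat cat zero cat quick S cat quick   [F ::= zero]
cat cat zero cat quick S cat quick => cat cat zero cat quick F cat cat quick   [S ::= F cat]
cat cat zero cat quick F cat cat quick => cat cat zero cat quick quick F cat cat quick   [F ::= quick F]
cat cat zero cat quick quick F cat cat quick => cat cat zero cat quick quick L quick S cat cat quick   [F ::= L quick S]
cat cat zero cat quick quick L quick S cat cat quick => cat cat zero cat quick quick L quick zero quick S cat cat quick   [L ::= L quick zero]
cat cat zero cat quick quick L quick zero quick S cat cat quick => cat cat zero cat quick quick quick quick zero quick S cat cat quick   [L ::= quick]
cat cat zero cat quick quick quick quick zero quick S cat cat quick => cat cat zero cat quick quick quick quick zero quick F cat cat cat quick   [S ::= F cat]
cat cat zero cat quick quick quick quick zero quick F cat cat cat quick => cat cat zero cat quick quick quick quick zero quick zero cat cat cat quick   [F ::= zero]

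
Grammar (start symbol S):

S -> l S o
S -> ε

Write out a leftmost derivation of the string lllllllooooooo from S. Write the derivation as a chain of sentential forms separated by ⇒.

S⇒lSo⇒llSoo⇒lllSooo⇒llllSoooo⇒lllllSooooo⇒llllllSoooooo⇒lllllllSooooooo⇒lllllllooooooo

S ⇒ lSo   [S -> l S o]
lSo ⇒ llSoo   [S -> l S o]
llSoo ⇒ lllSooo   [S -> l S o]
lllSooo ⇒ llllSoooo   [S -> l S o]
llllSoooo ⇒ lllllSooooo   [S -> l S o]
lllllSooooo ⇒ llllllSoooooo   [S -> l S o]
llllllSoooooo ⇒ lllllllSooooooo   [S -> l S o]
lllllllSooooooo ⇒ lllllllooooooo   [S -> ε]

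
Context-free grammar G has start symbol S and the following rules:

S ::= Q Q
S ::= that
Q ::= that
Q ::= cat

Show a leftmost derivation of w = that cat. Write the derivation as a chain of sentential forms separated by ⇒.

S ⇒ Q Q   [S ::= Q Q]
Q Q ⇒ that Q   [Q ::= that]
that Q ⇒ that cat   [Q ::= cat]

S ⇒ Q Q ⇒ that Q ⇒ that cat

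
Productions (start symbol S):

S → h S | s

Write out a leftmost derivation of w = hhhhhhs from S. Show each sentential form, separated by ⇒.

S ⇒ hS   [S → h S]
hS ⇒ hhS   [S → h S]
hhS ⇒ hhhS   [S → h S]
hhhS ⇒ hhhhS   [S → h S]
hhhhS ⇒ hhhhhS   [S → h S]
hhhhhS ⇒ hhhhhhS   [S → h S]
hhhhhhS ⇒ hhhhhhs   [S → s]

S⇒hS⇒hhS⇒hhhS⇒hhhhS⇒hhhhhS⇒hhhhhhS⇒hhhhhhs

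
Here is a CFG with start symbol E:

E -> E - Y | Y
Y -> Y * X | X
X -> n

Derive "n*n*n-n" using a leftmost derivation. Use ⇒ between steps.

E⇒E-Y⇒Y-Y⇒Y*X-Y⇒Y*X*X-Y⇒X*X*X-Y⇒n*X*X-Y⇒n*n*X-Y⇒n*n*n-Y⇒n*n*n-X⇒n*n*n-n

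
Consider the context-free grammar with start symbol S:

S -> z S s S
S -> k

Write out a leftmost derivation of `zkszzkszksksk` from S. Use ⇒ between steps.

S⇒zSsS⇒zksS⇒zkszSsS⇒zkszzSsSsS⇒zkszzksSsS⇒zkszzkszSsSsS⇒zkszzkszksSsS⇒zkszzkszksksS⇒zkszzkszksksk

S ⇒ zSsS   [S -> z S s S]
zSsS ⇒ zksS   [S -> k]
zksS ⇒ zkszSsS   [S -> z S s S]
zkszSsS ⇒ zkszzSsSsS   [S -> z S s S]
zkszzSsSsS ⇒ zkszzksSsS   [S -> k]
zkszzksSsS ⇒ zkszzkszSsSsS   [S -> z S s S]
zkszzkszSsSsS ⇒ zkszzkszksSsS   [S -> k]
zkszzkszksSsS ⇒ zkszzkszksksS   [S -> k]
zkszzkszksksS ⇒ zkszzkszksksk   [S -> k]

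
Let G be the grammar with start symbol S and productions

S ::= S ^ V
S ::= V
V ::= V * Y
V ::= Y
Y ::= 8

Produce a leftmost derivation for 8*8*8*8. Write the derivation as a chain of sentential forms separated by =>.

S => V => V*Y => V*Y*Y => V*Y*Y*Y => Y*Y*Y*Y => 8*Y*Y*Y => 8*8*Y*Y => 8*8*8*Y => 8*8*8*8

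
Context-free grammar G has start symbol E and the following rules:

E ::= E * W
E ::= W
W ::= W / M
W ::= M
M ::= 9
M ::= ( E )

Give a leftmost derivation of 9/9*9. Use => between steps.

E => E*W => W*W => W/M*W => M/M*W => 9/M*W => 9/9*W => 9/9*M => 9/9*9

E => E*W   [E ::= E * W]
E*W => W*W   [E ::= W]
W*W => W/M*W   [W ::= W / M]
W/M*W => M/M*W   [W ::= M]
M/M*W => 9/M*W   [M ::= 9]
9/M*W => 9/9*W   [M ::= 9]
9/9*W => 9/9*M   [W ::= M]
9/9*M => 9/9*9   [M ::= 9]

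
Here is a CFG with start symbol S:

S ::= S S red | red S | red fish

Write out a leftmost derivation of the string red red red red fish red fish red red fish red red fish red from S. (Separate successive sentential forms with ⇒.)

S ⇒ red S   [S ::= red S]
red S ⇒ red red S   [S ::= red S]
red red S ⇒ red red S S red   [S ::= S S red]
red red S S red ⇒ red red red S S red   [S ::= red S]
red red red S S red ⇒ red red red S S red S red   [S ::= S S red]
red red red S S red S red ⇒ red red red S S red S red S red   [S ::= S S red]
red red red S S red S red S red ⇒ red red red red fish S red S red S red   [S ::= red fish]
red red red red fish S red S red S red ⇒ red red red red fish red fish red S red S red   [S ::= red fish]
red red red red fish red fish red S red S red ⇒ red red red red fish red fish red red fish red S red   [S ::= red fish]
red red red red fish red fish red red fish red S red ⇒ red red red red fish red fish red red fish red red fish red   [S ::= red fish]

S ⇒ red S ⇒ red red S ⇒ red red S S red ⇒ red red red S S red ⇒ red red red S S red S red ⇒ red red red S S red S red S red ⇒ red red red red fish S red S red S red ⇒ red red red red fish red fish red S red S red ⇒ red red red red fish red fish red red fish red S red ⇒ red red red red fish red fish red red fish red red fish red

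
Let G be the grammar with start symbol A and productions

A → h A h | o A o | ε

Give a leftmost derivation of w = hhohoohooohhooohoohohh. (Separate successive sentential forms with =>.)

A => hAh => hhAhh => hhoAohh => hhohAhohh => hhohoAohohh => hhohooAoohohh => hhohoohAhoohohh => hhohoohoAohoohohh => hhohoohooAoohoohohh => hhohoohoooAooohoohohh => hhohoohooohAhooohoohohh => hhohoohooohhooohoohohh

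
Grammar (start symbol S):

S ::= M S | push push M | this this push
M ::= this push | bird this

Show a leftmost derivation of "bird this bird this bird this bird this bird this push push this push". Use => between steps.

S => M S => bird this S => bird this M S => bird this bird this S => bird this bird this M S => bird this bird this bird this S => bird this bird this bird this M S => bird this bird this bird this bird this S => bird this bird this bird this bird this M S => bird this bird this bird this bird this bird this S => bird this bird this bird this bird this bird this push push M => bird this bird this bird this bird this bird this push push this push

S => M S   [S ::= M S]
M S => bird this S   [M ::= bird this]
bird this S => bird this M S   [S ::= M S]
bird this M S => bird this bird this S   [M ::= bird this]
bird this bird this S => bird this bird this M S   [S ::= M S]
bird this bird this M S => bird this bird this bird this S   [M ::= bird this]
bird this bird this bird this S => bird this bird this bird this M S   [S ::= M S]
bird this bird this bird this M S => bird this bird this bird this bird this S   [M ::= bird this]
bird this bird this bird this bird this S => bird this bird this bird this bird this M S   [S ::= M S]
bird this bird this bird this bird this M S => bird this bird this bird this bird this bird this S   [M ::= bird this]
bird this bird this bird this bird this bird this S => bird this bird this bird this bird this bird this push push M   [S ::= push push M]
bird this bird this bird this bird this bird this push push M => bird this bird this bird this bird this bird this push push this push   [M ::= this push]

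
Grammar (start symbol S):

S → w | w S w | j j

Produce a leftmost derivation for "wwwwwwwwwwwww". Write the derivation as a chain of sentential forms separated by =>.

S=>wSw=>wwSww=>wwwSwww=>wwwwSwwww=>wwwwwSwwwww=>wwwwwwSwwwwww=>wwwwwwwwwwwww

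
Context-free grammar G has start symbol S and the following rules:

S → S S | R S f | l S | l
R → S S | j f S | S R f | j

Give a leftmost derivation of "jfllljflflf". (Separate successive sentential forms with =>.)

S=>RSf=>jfSSf=>jfRSfSf=>jfSRfSfSf=>jfSSRfSfSf=>jflSRfSfSf=>jflSSRfSfSf=>jfllSRfSfSf=>jflllRfSfSf=>jfllljfSfSf=>jfllljflfSf=>jfllljflflf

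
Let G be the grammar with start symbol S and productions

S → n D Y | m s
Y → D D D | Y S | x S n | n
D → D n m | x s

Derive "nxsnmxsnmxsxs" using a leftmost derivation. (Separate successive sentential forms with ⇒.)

S ⇒ nDY   [S → n D Y]
nDY ⇒ nDnmY   [D → D n m]
nDnmY ⇒ nxsnmY   [D → x s]
nxsnmY ⇒ nxsnmDDD   [Y → D D D]
nxsnmDDD ⇒ nxsnmDnmDD   [D → D n m]
nxsnmDnmDD ⇒ nxsnmxsnmDD   [D → x s]
nxsnmxsnmDD ⇒ nxsnmxsnmxsD   [D → x s]
nxsnmxsnmxsD ⇒ nxsnmxsnmxsxs   [D → x s]

S ⇒ nDY ⇒ nDnmY ⇒ nxsnmY ⇒ nxsnmDDD ⇒ nxsnmDnmDD ⇒ nxsnmxsnmDD ⇒ nxsnmxsnmxsD ⇒ nxsnmxsnmxsxs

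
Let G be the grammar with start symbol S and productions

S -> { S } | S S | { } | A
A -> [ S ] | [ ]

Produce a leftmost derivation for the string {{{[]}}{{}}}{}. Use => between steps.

S => SS => {S}S => {SS}S => {{S}S}S => {{{S}}S}S => {{{A}}S}S => {{{[]}}S}S => {{{[]}}{S}}S => {{{[]}}{{}}}S => {{{[]}}{{}}}{}

S => SS   [S -> S S]
SS => {S}S   [S -> { S }]
{S}S => {SS}S   [S -> S S]
{SS}S => {{S}S}S   [S -> { S }]
{{S}S}S => {{{S}}S}S   [S -> { S }]
{{{S}}S}S => {{{A}}S}S   [S -> A]
{{{A}}S}S => {{{[]}}S}S   [A -> [ ]]
{{{[]}}S}S => {{{[]}}{S}}S   [S -> { S }]
{{{[]}}{S}}S => {{{[]}}{{}}}S   [S -> { }]
{{{[]}}{{}}}S => {{{[]}}{{}}}{}   [S -> { }]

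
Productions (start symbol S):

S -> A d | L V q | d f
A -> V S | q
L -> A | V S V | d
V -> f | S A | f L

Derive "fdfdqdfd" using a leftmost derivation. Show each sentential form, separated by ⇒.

S ⇒ Ad   [S -> A d]
Ad ⇒ VSd   [A -> V S]
VSd ⇒ SASd   [V -> S A]
SASd ⇒ AdASd   [S -> A d]
AdASd ⇒ VSdASd   [A -> V S]
VSdASd ⇒ fSdASd   [V -> f]
fSdASd ⇒ fdfdASd   [S -> d f]
fdfdASd ⇒ fdfdqSd   [A -> q]
fdfdqSd ⇒ fdfdqdfd   [S -> d f]

S ⇒ Ad ⇒ VSd ⇒ SASd ⇒ AdASd ⇒ VSdASd ⇒ fSdASd ⇒ fdfdASd ⇒ fdfdqSd ⇒ fdfdqdfd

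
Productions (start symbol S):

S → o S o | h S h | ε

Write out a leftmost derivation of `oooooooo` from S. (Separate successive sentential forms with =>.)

S => oSo => ooSoo => oooSooo => ooooSoooo => oooooooo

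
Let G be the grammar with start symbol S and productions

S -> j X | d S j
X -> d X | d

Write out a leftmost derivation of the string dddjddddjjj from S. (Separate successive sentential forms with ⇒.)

S ⇒ dSj ⇒ ddSjj ⇒ dddSjjj ⇒ dddjXjjj ⇒ dddjdXjjj ⇒ dddjddXjjj ⇒ dddjdddXjjj ⇒ dddjddddjjj

S ⇒ dSj   [S -> d S j]
dSj ⇒ ddSjj   [S -> d S j]
ddSjj ⇒ dddSjjj   [S -> d S j]
dddSjjj ⇒ dddjXjjj   [S -> j X]
dddjXjjj ⇒ dddjdXjjj   [X -> d X]
dddjdXjjj ⇒ dddjddXjjj   [X -> d X]
dddjddXjjj ⇒ dddjdddXjjj   [X -> d X]
dddjdddXjjj ⇒ dddjddddjjj   [X -> d]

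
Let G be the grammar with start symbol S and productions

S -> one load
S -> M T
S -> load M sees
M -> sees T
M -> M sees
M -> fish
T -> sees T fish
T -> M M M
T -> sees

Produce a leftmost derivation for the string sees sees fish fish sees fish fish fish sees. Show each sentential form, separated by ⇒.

S ⇒ M T ⇒ sees T T ⇒ sees M M M T ⇒ sees sees T M M T ⇒ sees sees M M M M M T ⇒ sees sees fish M M M M T ⇒ sees sees fish M sees M M M T ⇒ sees sees fish fish sees M M M T ⇒ sees sees fish fish sees fish M M T ⇒ sees sees fish fish sees fish fish M T ⇒ sees sees fish fish sees fish fish fish T ⇒ sees sees fish fish sees fish fish fish sees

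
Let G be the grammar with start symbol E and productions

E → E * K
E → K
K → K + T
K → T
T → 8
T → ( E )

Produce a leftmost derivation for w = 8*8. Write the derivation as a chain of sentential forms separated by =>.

E => E*K => K*K => T*K => 8*K => 8*T => 8*8

E => E*K   [E → E * K]
E*K => K*K   [E → K]
K*K => T*K   [K → T]
T*K => 8*K   [T → 8]
8*K => 8*T   [K → T]
8*T => 8*8   [T → 8]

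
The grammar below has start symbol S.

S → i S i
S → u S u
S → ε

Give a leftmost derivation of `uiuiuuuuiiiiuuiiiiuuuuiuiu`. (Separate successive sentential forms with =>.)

S => uSu => uiSiu => uiuSuiu => uiuiSiuiu => uiuiuSuiuiu => uiuiuuSuuiuiu => uiuiuuuSuuuiuiu => uiuiuuuuSuuuuiuiu => uiuiuuuuiSiuuuuiuiu => uiuiuuuuiiSiiuuuuiuiu => uiuiuuuuiiiSiiiuuuuiuiu => uiuiuuuuiiiiSiiiiuuuuiuiu => uiuiuuuuiiiiuSuiiiiuuuuiuiu => uiuiuuuuiiiiuuiiiiuuuuiuiu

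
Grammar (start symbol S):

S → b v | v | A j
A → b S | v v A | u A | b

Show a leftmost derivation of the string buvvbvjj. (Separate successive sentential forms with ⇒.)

S ⇒ Aj ⇒ bSj ⇒ bAjj ⇒ buAjj ⇒ buvvAjj ⇒ buvvbSjj ⇒ buvvbvjj

S ⇒ Aj   [S → A j]
Aj ⇒ bSj   [A → b S]
bSj ⇒ bAjj   [S → A j]
bAjj ⇒ buAjj   [A → u A]
buAjj ⇒ buvvAjj   [A → v v A]
buvvAjj ⇒ buvvbSjj   [A → b S]
buvvbSjj ⇒ buvvbvjj   [S → v]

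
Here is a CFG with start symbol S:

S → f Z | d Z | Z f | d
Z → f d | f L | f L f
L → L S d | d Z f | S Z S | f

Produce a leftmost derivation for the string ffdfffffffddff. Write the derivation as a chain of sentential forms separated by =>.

S => Zf   [S → Z f]
Zf => fLff   [Z → f L f]
fLff => fSZSff   [L → S Z S]
fSZSff => fZfZSff   [S → Z f]
fZfZSff => ffLffZSff   [Z → f L f]
ffLffZSff => ffdZfffZSff   [L → d Z f]
ffdZfffZSff => ffdfLffffZSff   [Z → f L f]
ffdfLffffZSff => ffdffffffZSff   [L → f]
ffdffffffZSff => ffdfffffffdSff   [Z → f d]
ffdfffffffdSff => ffdfffffffddff   [S → d]

S => Zf => fLff => fSZSff => fZfZSff => ffLffZSff => ffdZfffZSff => ffdfLffffZSff => ffdffffffZSff => ffdfffffffdSff => ffdfffffffddff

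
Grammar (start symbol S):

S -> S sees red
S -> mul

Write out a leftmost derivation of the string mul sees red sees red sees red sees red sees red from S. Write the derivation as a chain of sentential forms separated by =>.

S => S sees red   [S -> S sees red]
S sees red => S sees red sees red   [S -> S sees red]
S sees red sees red => S sees red sees red sees red   [S -> S sees red]
S sees red sees red sees red => S sees red sees red sees red sees red   [S -> S sees red]
S sees red sees red sees red sees red => S sees red sees red sees red sees red sees red   [S -> S sees red]
S sees red sees red sees red sees red sees red => mul sees red sees red sees red sees red sees red   [S -> mul]

S => S sees red => S sees red sees red => S sees red sees red sees red => S sees red sees red sees red sees red => S sees red sees red sees red sees red sees red => mul sees red sees red sees red sees red sees red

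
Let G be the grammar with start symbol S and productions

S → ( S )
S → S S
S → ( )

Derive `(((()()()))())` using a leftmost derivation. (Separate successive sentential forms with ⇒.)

S⇒(S)⇒(SS)⇒((S)S)⇒(((S))S)⇒(((SS))S)⇒(((()S))S)⇒(((()SS))S)⇒(((()()S))S)⇒(((()()()))S)⇒(((()()()))())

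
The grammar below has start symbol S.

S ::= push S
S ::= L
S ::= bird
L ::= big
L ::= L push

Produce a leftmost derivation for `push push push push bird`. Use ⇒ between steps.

S ⇒ push S ⇒ push push S ⇒ push push push S ⇒ push push push push S ⇒ push push push push bird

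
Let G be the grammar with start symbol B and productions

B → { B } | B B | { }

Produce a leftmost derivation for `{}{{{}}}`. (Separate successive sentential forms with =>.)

B => BB => {}B => {}{B} => {}{{B}} => {}{{{}}}

B => BB   [B → B B]
BB => {}B   [B → { }]
{}B => {}{B}   [B → { B }]
{}{B} => {}{{B}}   [B → { B }]
{}{{B}} => {}{{{}}}   [B → { }]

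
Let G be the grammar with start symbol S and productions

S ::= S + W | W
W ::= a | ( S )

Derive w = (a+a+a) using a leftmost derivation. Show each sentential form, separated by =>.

S => W => (S) => (S+W) => (S+W+W) => (W+W+W) => (a+W+W) => (a+a+W) => (a+a+a)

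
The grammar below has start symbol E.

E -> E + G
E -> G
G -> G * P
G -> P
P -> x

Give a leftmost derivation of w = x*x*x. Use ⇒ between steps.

E⇒G⇒G*P⇒G*P*P⇒P*P*P⇒x*P*P⇒x*x*P⇒x*x*x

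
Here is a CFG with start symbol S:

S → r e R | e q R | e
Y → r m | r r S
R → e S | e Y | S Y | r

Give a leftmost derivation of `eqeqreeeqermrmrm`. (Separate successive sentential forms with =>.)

S => eqR => eqSY => eqeqRY => eqeqSYY => eqeqreRYY => eqeqreeSYY => eqeqreeeqRYY => eqeqreeeqeYYY => eqeqreeeqermYY => eqeqreeeqermrmY => eqeqreeeqermrmrm

S => eqR   [S → e q R]
eqR => eqSY   [R → S Y]
eqSY => eqeqRY   [S → e q R]
eqeqRY => eqeqSYY   [R → S Y]
eqeqSYY => eqeqreRYY   [S → r e R]
eqeqreRYY => eqeqreeSYY   [R → e S]
eqeqreeSYY => eqeqreeeqRYY   [S → e q R]
eqeqreeeqRYY => eqeqreeeqeYYY   [R → e Y]
eqeqreeeqeYYY => eqeqreeeqermYY   [Y → r m]
eqeqreeeqermYY => eqeqreeeqermrmY   [Y → r m]
eqeqreeeqermrmY => eqeqreeeqermrmrm   [Y → r m]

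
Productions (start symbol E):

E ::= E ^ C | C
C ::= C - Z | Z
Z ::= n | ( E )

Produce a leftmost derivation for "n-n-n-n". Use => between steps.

E=>C=>C-Z=>C-Z-Z=>C-Z-Z-Z=>Z-Z-Z-Z=>n-Z-Z-Z=>n-n-Z-Z=>n-n-n-Z=>n-n-n-n

E => C   [E ::= C]
C => C-Z   [C ::= C - Z]
C-Z => C-Z-Z   [C ::= C - Z]
C-Z-Z => C-Z-Z-Z   [C ::= C - Z]
C-Z-Z-Z => Z-Z-Z-Z   [C ::= Z]
Z-Z-Z-Z => n-Z-Z-Z   [Z ::= n]
n-Z-Z-Z => n-n-Z-Z   [Z ::= n]
n-n-Z-Z => n-n-n-Z   [Z ::= n]
n-n-n-Z => n-n-n-n   [Z ::= n]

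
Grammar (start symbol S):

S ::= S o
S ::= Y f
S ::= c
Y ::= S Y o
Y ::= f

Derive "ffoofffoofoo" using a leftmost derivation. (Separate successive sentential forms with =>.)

S => So => Soo => Yfoo => SYofoo => SoYofoo => SooYofoo => YfooYofoo => ffooYofoo => ffooSYoofoo => ffooYfYoofoo => ffooffYoofoo => ffoofffoofoo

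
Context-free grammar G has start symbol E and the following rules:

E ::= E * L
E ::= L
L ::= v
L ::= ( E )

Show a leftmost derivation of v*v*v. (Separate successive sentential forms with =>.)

E => E*L   [E ::= E * L]
E*L => E*L*L   [E ::= E * L]
E*L*L => L*L*L   [E ::= L]
L*L*L => v*L*L   [L ::= v]
v*L*L => v*v*L   [L ::= v]
v*v*L => v*v*v   [L ::= v]

E=>E*L=>E*L*L=>L*L*L=>v*L*L=>v*v*L=>v*v*v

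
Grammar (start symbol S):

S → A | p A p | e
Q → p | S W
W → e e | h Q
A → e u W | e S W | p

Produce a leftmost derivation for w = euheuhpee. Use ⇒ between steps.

S ⇒ A ⇒ euW ⇒ euhQ ⇒ euhSW ⇒ euhAW ⇒ euheuWW ⇒ euheuhQW ⇒ euheuhpW ⇒ euheuhpee

S ⇒ A   [S → A]
A ⇒ euW   [A → e u W]
euW ⇒ euhQ   [W → h Q]
euhQ ⇒ euhSW   [Q → S W]
euhSW ⇒ euhAW   [S → A]
euhAW ⇒ euheuWW   [A → e u W]
euheuWW ⇒ euheuhQW   [W → h Q]
euheuhQW ⇒ euheuhpW   [Q → p]
euheuhpW ⇒ euheuhpee   [W → e e]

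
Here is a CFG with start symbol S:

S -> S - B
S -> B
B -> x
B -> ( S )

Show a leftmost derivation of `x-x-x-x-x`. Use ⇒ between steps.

S ⇒ S-B ⇒ S-B-B ⇒ S-B-B-B ⇒ S-B-B-B-B ⇒ B-B-B-B-B ⇒ x-B-B-B-B ⇒ x-x-B-B-B ⇒ x-x-x-B-B ⇒ x-x-x-x-B ⇒ x-x-x-x-x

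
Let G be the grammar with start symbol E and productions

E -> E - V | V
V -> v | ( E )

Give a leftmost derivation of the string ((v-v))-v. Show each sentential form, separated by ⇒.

E ⇒ E-V   [E -> E - V]
E-V ⇒ V-V   [E -> V]
V-V ⇒ (E)-V   [V -> ( E )]
(E)-V ⇒ (V)-V   [E -> V]
(V)-V ⇒ ((E))-V   [V -> ( E )]
((E))-V ⇒ ((E-V))-V   [E -> E - V]
((E-V))-V ⇒ ((V-V))-V   [E -> V]
((V-V))-V ⇒ ((v-V))-V   [V -> v]
((v-V))-V ⇒ ((v-v))-V   [V -> v]
((v-v))-V ⇒ ((v-v))-v   [V -> v]

E⇒E-V⇒V-V⇒(E)-V⇒(V)-V⇒((E))-V⇒((E-V))-V⇒((V-V))-V⇒((v-V))-V⇒((v-v))-V⇒((v-v))-v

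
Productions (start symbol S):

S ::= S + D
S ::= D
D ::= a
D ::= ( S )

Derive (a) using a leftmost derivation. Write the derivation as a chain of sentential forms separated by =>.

S => D   [S ::= D]
D => (S)   [D ::= ( S )]
(S) => (D)   [S ::= D]
(D) => (a)   [D ::= a]

S => D => (S) => (D) => (a)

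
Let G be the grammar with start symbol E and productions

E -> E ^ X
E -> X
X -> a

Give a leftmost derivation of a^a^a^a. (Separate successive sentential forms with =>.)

E=>E^X=>E^X^X=>E^X^X^X=>X^X^X^X=>a^X^X^X=>a^a^X^X=>a^a^a^X=>a^a^a^a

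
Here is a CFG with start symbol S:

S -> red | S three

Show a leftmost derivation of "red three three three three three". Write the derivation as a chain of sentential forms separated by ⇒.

S ⇒ S three ⇒ S three three ⇒ S three three three ⇒ S three three three three ⇒ S three three three three three ⇒ red three three three three three

S ⇒ S three   [S -> S three]
S three ⇒ S three three   [S -> S three]
S three three ⇒ S three three three   [S -> S three]
S three three three ⇒ S three three three three   [S -> S three]
S three three three three ⇒ S three three three three three   [S -> S three]
S three three three three three ⇒ red three three three three three   [S -> red]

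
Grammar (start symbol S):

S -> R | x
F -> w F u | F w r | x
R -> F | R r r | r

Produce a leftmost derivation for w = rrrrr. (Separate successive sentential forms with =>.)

S => R => Rrr => Rrrrr => rrrrr

S => R   [S -> R]
R => Rrr   [R -> R r r]
Rrr => Rrrrr   [R -> R r r]
Rrrrr => rrrrr   [R -> r]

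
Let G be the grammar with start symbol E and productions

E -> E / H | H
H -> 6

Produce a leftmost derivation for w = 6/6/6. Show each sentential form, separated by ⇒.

E ⇒ E/H   [E -> E / H]
E/H ⇒ E/H/H   [E -> E / H]
E/H/H ⇒ H/H/H   [E -> H]
H/H/H ⇒ 6/H/H   [H -> 6]
6/H/H ⇒ 6/6/H   [H -> 6]
6/6/H ⇒ 6/6/6   [H -> 6]

E ⇒ E/H ⇒ E/H/H ⇒ H/H/H ⇒ 6/H/H ⇒ 6/6/H ⇒ 6/6/6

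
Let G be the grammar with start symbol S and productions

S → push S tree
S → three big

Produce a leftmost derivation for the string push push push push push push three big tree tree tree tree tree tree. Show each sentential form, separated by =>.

S => push S tree => push push S tree tree => push push push S tree tree tree => push push push push S tree tree tree tree => push push push push push S tree tree tree tree tree => push push push push push push S tree tree tree tree tree tree => push push push push push push three big tree tree tree tree tree tree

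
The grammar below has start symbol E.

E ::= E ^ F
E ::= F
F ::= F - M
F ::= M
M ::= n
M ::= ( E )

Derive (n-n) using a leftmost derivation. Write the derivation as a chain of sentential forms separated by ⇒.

E ⇒ F ⇒ M ⇒ (E) ⇒ (F) ⇒ (F-M) ⇒ (M-M) ⇒ (n-M) ⇒ (n-n)

E ⇒ F   [E ::= F]
F ⇒ M   [F ::= M]
M ⇒ (E)   [M ::= ( E )]
(E) ⇒ (F)   [E ::= F]
(F) ⇒ (F-M)   [F ::= F - M]
(F-M) ⇒ (M-M)   [F ::= M]
(M-M) ⇒ (n-M)   [M ::= n]
(n-M) ⇒ (n-n)   [M ::= n]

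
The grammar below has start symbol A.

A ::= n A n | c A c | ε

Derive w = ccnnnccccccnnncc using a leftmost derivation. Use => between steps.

A=>cAc=>ccAcc=>ccnAncc=>ccnnAnncc=>ccnnnAnnncc=>ccnnncAcnnncc=>ccnnnccAccnnncc=>ccnnncccAcccnnncc=>ccnnnccccccnnncc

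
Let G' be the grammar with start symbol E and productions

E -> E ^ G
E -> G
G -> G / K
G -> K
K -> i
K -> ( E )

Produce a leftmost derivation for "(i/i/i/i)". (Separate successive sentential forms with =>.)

E=>G=>K=>(E)=>(G)=>(G/K)=>(G/K/K)=>(G/K/K/K)=>(K/K/K/K)=>(i/K/K/K)=>(i/i/K/K)=>(i/i/i/K)=>(i/i/i/i)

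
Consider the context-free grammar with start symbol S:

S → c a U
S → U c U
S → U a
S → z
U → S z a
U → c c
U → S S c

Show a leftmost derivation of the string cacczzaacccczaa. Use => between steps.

S => Ua => Szaa => UcUzaa => SSccUzaa => caUSccUzaa => caccSccUzaa => caccUaccUzaa => caccSzaaccUzaa => cacczzaaccUzaa => cacczzaacccczaa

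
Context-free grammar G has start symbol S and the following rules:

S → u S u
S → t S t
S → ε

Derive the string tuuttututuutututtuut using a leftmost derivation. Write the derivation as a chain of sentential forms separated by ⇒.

S⇒tSt⇒tuSut⇒tuuSuut⇒tuutStuut⇒tuuttSttuut⇒tuuttuSuttuut⇒tuuttutStuttuut⇒tuuttutuSututtuut⇒tuuttututStututtuut⇒tuuttututuSutututtuut⇒tuuttututuutututtuut

S ⇒ tSt   [S → t S t]
tSt ⇒ tuSut   [S → u S u]
tuSut ⇒ tuuSuut   [S → u S u]
tuuSuut ⇒ tuutStuut   [S → t S t]
tuutStuut ⇒ tuuttSttuut   [S → t S t]
tuuttSttuut ⇒ tuuttuSuttuut   [S → u S u]
tuuttuSuttuut ⇒ tuuttutStuttuut   [S → t S t]
tuuttutStuttuut ⇒ tuuttutuSututtuut   [S → u S u]
tuuttutuSututtuut ⇒ tuuttututStututtuut   [S → t S t]
tuuttututStututtuut ⇒ tuuttututuSutututtuut   [S → u S u]
tuuttututuSutututtuut ⇒ tuuttututuutututtuut   [S → ε]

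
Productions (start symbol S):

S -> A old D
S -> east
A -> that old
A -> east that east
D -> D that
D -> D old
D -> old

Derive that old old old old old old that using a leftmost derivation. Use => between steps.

S => A old D => that old old D => that old old D that => that old old D old that => that old old D old old that => that old old D old old old that => that old old old old old old that

S => A old D   [S -> A old D]
A old D => that old old D   [A -> that old]
that old old D => that old old D that   [D -> D that]
that old old D that => that old old D old that   [D -> D old]
that old old D old that => that old old D old old that   [D -> D old]
that old old D old old that => that old old D old old old that   [D -> D old]
that old old D old old old that => that old old old old old old that   [D -> old]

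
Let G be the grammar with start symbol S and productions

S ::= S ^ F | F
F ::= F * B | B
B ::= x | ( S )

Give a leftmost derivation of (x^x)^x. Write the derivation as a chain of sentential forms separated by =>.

S => S^F => F^F => B^F => (S)^F => (S^F)^F => (F^F)^F => (B^F)^F => (x^F)^F => (x^B)^F => (x^x)^F => (x^x)^B => (x^x)^x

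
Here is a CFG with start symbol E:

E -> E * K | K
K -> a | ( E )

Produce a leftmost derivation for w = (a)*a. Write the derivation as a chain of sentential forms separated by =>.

E=>E*K=>K*K=>(E)*K=>(K)*K=>(a)*K=>(a)*a

E => E*K   [E -> E * K]
E*K => K*K   [E -> K]
K*K => (E)*K   [K -> ( E )]
(E)*K => (K)*K   [E -> K]
(K)*K => (a)*K   [K -> a]
(a)*K => (a)*a   [K -> a]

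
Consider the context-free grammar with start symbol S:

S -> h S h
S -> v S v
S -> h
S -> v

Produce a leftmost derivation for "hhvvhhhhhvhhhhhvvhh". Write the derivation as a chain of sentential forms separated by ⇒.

S ⇒ hSh ⇒ hhShh ⇒ hhvSvhh ⇒ hhvvSvvhh ⇒ hhvvhShvvhh ⇒ hhvvhhShhvvhh ⇒ hhvvhhhShhhvvhh ⇒ hhvvhhhhShhhhvvhh ⇒ hhvvhhhhhShhhhhvvhh ⇒ hhvvhhhhhvhhhhhvvhh

S ⇒ hSh   [S -> h S h]
hSh ⇒ hhShh   [S -> h S h]
hhShh ⇒ hhvSvhh   [S -> v S v]
hhvSvhh ⇒ hhvvSvvhh   [S -> v S v]
hhvvSvvhh ⇒ hhvvhShvvhh   [S -> h S h]
hhvvhShvvhh ⇒ hhvvhhShhvvhh   [S -> h S h]
hhvvhhShhvvhh ⇒ hhvvhhhShhhvvhh   [S -> h S h]
hhvvhhhShhhvvhh ⇒ hhvvhhhhShhhhvvhh   [S -> h S h]
hhvvhhhhShhhhvvhh ⇒ hhvvhhhhhShhhhhvvhh   [S -> h S h]
hhvvhhhhhShhhhhvvhh ⇒ hhvvhhhhhvhhhhhvvhh   [S -> v]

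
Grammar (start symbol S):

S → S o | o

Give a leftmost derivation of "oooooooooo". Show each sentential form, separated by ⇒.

S ⇒ So ⇒ Soo ⇒ Sooo ⇒ Soooo ⇒ Sooooo ⇒ Soooooo ⇒ Sooooooo ⇒ Soooooooo ⇒ Sooooooooo ⇒ oooooooooo

S ⇒ So   [S → S o]
So ⇒ Soo   [S → S o]
Soo ⇒ Sooo   [S → S o]
Sooo ⇒ Soooo   [S → S o]
Soooo ⇒ Sooooo   [S → S o]
Sooooo ⇒ Soooooo   [S → S o]
Soooooo ⇒ Sooooooo   [S → S o]
Sooooooo ⇒ Soooooooo   [S → S o]
Soooooooo ⇒ Sooooooooo   [S → S o]
Sooooooooo ⇒ oooooooooo   [S → o]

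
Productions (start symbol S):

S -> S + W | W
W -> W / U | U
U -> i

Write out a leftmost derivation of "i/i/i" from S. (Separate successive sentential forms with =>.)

S => W => W/U => W/U/U => U/U/U => i/U/U => i/i/U => i/i/i

S => W   [S -> W]
W => W/U   [W -> W / U]
W/U => W/U/U   [W -> W / U]
W/U/U => U/U/U   [W -> U]
U/U/U => i/U/U   [U -> i]
i/U/U => i/i/U   [U -> i]
i/i/U => i/i/i   [U -> i]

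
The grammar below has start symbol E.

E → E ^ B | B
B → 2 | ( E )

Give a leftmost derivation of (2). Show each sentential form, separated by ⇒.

E ⇒ B ⇒ (E) ⇒ (B) ⇒ (2)

E ⇒ B   [E → B]
B ⇒ (E)   [B → ( E )]
(E) ⇒ (B)   [E → B]
(B) ⇒ (2)   [B → 2]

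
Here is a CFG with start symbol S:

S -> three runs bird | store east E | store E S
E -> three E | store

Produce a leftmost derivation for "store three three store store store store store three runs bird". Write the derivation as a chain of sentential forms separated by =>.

S => store E S => store three E S => store three three E S => store three three store S => store three three store store E S => store three three store store store S => store three three store store store store E S => store three three store store store store store S => store three three store store store store store three runs bird

S => store E S   [S -> store E S]
store E S => store three E S   [E -> three E]
store three E S => store three three E S   [E -> three E]
store three three E S => store three three store S   [E -> store]
store three three store S => store three three store store E S   [S -> store E S]
store three three store store E S => store three three store store store S   [E -> store]
store three three store store store S => store three three store store store store E S   [S -> store E S]
store three three store store store store E S => store three three store store store store store S   [E -> store]
store three three store store store store store S => store three three store store store store store three runs bird   [S -> three runs bird]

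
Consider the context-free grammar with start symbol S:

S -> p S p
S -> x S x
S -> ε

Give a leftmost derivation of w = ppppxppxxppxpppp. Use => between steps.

S => pSp => ppSpp => pppSppp => ppppSpppp => ppppxSxpppp => ppppxpSpxpppp => ppppxppSppxpppp => ppppxppxSxppxpppp => ppppxppxxppxpppp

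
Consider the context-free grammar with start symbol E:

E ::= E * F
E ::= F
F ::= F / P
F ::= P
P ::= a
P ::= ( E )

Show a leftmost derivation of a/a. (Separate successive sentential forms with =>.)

E => F => F/P => P/P => a/P => a/a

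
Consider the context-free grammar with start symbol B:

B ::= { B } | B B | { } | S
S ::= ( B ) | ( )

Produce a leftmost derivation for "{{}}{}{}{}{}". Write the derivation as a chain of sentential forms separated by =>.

B => BB => BBB => BBBB => BBBBB => {B}BBBB => {{}}BBBB => {{}}{}BBB => {{}}{}{}BB => {{}}{}{}{}B => {{}}{}{}{}{}

B => BB   [B ::= B B]
BB => BBB   [B ::= B B]
BBB => BBBB   [B ::= B B]
BBBB => BBBBB   [B ::= B B]
BBBBB => {B}BBBB   [B ::= { B }]
{B}BBBB => {{}}BBBB   [B ::= { }]
{{}}BBBB => {{}}{}BBB   [B ::= { }]
{{}}{}BBB => {{}}{}{}BB   [B ::= { }]
{{}}{}{}BB => {{}}{}{}{}B   [B ::= { }]
{{}}{}{}{}B => {{}}{}{}{}{}   [B ::= { }]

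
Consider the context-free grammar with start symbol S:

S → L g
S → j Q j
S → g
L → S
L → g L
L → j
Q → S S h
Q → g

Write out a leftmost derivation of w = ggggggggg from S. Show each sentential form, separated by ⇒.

S ⇒ Lg ⇒ gLg ⇒ ggLg ⇒ gggLg ⇒ gggSg ⇒ gggLgg ⇒ ggggLgg ⇒ ggggSgg ⇒ ggggLggg ⇒ gggggLggg ⇒ gggggSggg ⇒ ggggggggg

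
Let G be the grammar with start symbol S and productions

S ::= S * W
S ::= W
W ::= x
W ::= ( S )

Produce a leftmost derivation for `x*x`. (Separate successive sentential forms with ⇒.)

S⇒S*W⇒W*W⇒x*W⇒x*x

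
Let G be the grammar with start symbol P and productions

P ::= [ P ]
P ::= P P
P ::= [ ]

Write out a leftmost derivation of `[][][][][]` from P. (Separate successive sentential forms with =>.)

P => PP => PPP => []PP => []PPP => []PPPP => [][]PPP => [][][]PP => [][][][]P => [][][][][]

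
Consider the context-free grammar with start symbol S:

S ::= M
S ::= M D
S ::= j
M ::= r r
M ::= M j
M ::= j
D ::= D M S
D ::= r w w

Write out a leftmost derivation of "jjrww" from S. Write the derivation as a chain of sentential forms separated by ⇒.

S ⇒ MD ⇒ MjD ⇒ jjD ⇒ jjrww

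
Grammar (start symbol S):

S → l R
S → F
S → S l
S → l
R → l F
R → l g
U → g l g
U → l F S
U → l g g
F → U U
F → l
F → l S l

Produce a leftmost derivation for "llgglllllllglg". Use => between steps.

S => F => UU => lFSU => lUUSU => llggUSU => llgglFSSU => llggllSlSSU => llggllllSSU => llggllllSlSU => llggllllllSU => llgglllllllU => llgglllllllglg

S => F   [S → F]
F => UU   [F → U U]
UU => lFSU   [U → l F S]
lFSU => lUUSU   [F → U U]
lUUSU => llggUSU   [U → l g g]
llggUSU => llgglFSSU   [U → l F S]
llgglFSSU => llggllSlSSU   [F → l S l]
llggllSlSSU => llggllllSSU   [S → l]
llggllllSSU => llggllllSlSU   [S → S l]
llggllllSlSU => llggllllllSU   [S → l]
llggllllllSU => llgglllllllU   [S → l]
llgglllllllU => llgglllllllglg   [U → g l g]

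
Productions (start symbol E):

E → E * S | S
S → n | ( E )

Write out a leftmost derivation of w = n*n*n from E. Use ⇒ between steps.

E⇒E*S⇒E*S*S⇒S*S*S⇒n*S*S⇒n*n*S⇒n*n*n

E ⇒ E*S   [E → E * S]
E*S ⇒ E*S*S   [E → E * S]
E*S*S ⇒ S*S*S   [E → S]
S*S*S ⇒ n*S*S   [S → n]
n*S*S ⇒ n*n*S   [S → n]
n*n*S ⇒ n*n*n   [S → n]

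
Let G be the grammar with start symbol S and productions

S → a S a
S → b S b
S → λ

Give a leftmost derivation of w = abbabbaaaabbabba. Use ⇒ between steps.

S ⇒ aSa   [S → a S a]
aSa ⇒ abSba   [S → b S b]
abSba ⇒ abbSbba   [S → b S b]
abbSbba ⇒ abbaSabba   [S → a S a]
abbaSabba ⇒ abbabSbabba   [S → b S b]
abbabSbabba ⇒ abbabbSbbabba   [S → b S b]
abbabbSbbabba ⇒ abbabbaSabbabba   [S → a S a]
abbabbaSabbabba ⇒ abbabbaaSaabbabba   [S → a S a]
abbabbaaSaabbabba ⇒ abbabbaaaabbabba   [S → λ]

S⇒aSa⇒abSba⇒abbSbba⇒abbaSabba⇒abbabSbabba⇒abbabbSbbabba⇒abbabbaSabbabba⇒abbabbaaSaabbabba⇒abbabbaaaabbabba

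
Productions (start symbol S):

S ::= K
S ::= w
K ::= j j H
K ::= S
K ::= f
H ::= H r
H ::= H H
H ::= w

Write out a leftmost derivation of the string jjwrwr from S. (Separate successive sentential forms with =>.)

S => K => jjH => jjHr => jjHHr => jjHrHr => jjwrHr => jjwrwr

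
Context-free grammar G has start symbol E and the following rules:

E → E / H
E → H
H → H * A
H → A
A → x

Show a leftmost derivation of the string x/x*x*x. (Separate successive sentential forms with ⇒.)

E⇒E/H⇒H/H⇒A/H⇒x/H⇒x/H*A⇒x/H*A*A⇒x/A*A*A⇒x/x*A*A⇒x/x*x*A⇒x/x*x*x

E ⇒ E/H   [E → E / H]
E/H ⇒ H/H   [E → H]
H/H ⇒ A/H   [H → A]
A/H ⇒ x/H   [A → x]
x/H ⇒ x/H*A   [H → H * A]
x/H*A ⇒ x/H*A*A   [H → H * A]
x/H*A*A ⇒ x/A*A*A   [H → A]
x/A*A*A ⇒ x/x*A*A   [A → x]
x/x*A*A ⇒ x/x*x*A   [A → x]
x/x*x*A ⇒ x/x*x*x   [A → x]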